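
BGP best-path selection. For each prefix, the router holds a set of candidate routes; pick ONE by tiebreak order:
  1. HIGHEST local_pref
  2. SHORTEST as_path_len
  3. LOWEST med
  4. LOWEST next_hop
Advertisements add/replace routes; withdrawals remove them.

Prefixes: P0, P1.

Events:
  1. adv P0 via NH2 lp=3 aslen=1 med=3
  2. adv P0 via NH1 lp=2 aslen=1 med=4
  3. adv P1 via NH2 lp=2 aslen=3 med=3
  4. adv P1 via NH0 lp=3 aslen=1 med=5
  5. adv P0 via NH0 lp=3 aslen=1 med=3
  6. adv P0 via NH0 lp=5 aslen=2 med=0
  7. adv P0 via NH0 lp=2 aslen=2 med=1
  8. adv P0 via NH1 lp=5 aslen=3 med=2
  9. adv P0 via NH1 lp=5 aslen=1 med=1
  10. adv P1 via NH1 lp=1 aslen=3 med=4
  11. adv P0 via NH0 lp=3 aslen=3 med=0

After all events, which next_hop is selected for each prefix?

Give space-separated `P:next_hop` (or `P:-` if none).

Answer: P0:NH1 P1:NH0

Derivation:
Op 1: best P0=NH2 P1=-
Op 2: best P0=NH2 P1=-
Op 3: best P0=NH2 P1=NH2
Op 4: best P0=NH2 P1=NH0
Op 5: best P0=NH0 P1=NH0
Op 6: best P0=NH0 P1=NH0
Op 7: best P0=NH2 P1=NH0
Op 8: best P0=NH1 P1=NH0
Op 9: best P0=NH1 P1=NH0
Op 10: best P0=NH1 P1=NH0
Op 11: best P0=NH1 P1=NH0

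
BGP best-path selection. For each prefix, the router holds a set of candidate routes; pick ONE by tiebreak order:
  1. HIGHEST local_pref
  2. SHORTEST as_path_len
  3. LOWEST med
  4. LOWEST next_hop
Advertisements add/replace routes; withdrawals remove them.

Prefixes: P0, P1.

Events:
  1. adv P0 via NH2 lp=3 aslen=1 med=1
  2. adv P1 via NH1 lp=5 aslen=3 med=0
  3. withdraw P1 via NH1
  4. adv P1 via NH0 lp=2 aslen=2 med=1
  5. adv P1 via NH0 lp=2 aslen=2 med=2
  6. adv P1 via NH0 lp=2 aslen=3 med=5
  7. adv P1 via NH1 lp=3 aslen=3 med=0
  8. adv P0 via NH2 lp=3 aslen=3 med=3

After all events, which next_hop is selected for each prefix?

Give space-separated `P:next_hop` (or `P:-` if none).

Answer: P0:NH2 P1:NH1

Derivation:
Op 1: best P0=NH2 P1=-
Op 2: best P0=NH2 P1=NH1
Op 3: best P0=NH2 P1=-
Op 4: best P0=NH2 P1=NH0
Op 5: best P0=NH2 P1=NH0
Op 6: best P0=NH2 P1=NH0
Op 7: best P0=NH2 P1=NH1
Op 8: best P0=NH2 P1=NH1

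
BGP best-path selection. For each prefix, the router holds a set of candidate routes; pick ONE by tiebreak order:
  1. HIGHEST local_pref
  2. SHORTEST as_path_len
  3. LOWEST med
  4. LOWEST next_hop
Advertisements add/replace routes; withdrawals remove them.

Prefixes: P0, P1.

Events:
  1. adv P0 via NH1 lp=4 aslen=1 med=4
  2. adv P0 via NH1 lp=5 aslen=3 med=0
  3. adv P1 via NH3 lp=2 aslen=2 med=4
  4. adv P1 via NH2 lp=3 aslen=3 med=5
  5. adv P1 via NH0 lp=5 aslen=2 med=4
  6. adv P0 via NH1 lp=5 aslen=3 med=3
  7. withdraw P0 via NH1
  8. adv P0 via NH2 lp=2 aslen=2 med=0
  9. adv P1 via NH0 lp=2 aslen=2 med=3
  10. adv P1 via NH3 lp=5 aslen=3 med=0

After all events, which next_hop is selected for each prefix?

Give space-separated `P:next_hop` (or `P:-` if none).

Answer: P0:NH2 P1:NH3

Derivation:
Op 1: best P0=NH1 P1=-
Op 2: best P0=NH1 P1=-
Op 3: best P0=NH1 P1=NH3
Op 4: best P0=NH1 P1=NH2
Op 5: best P0=NH1 P1=NH0
Op 6: best P0=NH1 P1=NH0
Op 7: best P0=- P1=NH0
Op 8: best P0=NH2 P1=NH0
Op 9: best P0=NH2 P1=NH2
Op 10: best P0=NH2 P1=NH3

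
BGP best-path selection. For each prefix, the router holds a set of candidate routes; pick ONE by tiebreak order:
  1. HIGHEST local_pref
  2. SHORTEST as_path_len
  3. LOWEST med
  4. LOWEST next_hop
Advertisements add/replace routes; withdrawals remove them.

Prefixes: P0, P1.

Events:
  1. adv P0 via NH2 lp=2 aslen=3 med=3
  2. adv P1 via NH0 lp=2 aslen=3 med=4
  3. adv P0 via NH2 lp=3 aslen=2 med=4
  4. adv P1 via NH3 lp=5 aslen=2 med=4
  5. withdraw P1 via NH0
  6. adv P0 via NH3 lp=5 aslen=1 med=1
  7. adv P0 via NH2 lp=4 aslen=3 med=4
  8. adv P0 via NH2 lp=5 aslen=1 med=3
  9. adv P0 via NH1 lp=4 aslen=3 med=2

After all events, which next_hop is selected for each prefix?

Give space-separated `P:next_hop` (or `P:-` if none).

Op 1: best P0=NH2 P1=-
Op 2: best P0=NH2 P1=NH0
Op 3: best P0=NH2 P1=NH0
Op 4: best P0=NH2 P1=NH3
Op 5: best P0=NH2 P1=NH3
Op 6: best P0=NH3 P1=NH3
Op 7: best P0=NH3 P1=NH3
Op 8: best P0=NH3 P1=NH3
Op 9: best P0=NH3 P1=NH3

Answer: P0:NH3 P1:NH3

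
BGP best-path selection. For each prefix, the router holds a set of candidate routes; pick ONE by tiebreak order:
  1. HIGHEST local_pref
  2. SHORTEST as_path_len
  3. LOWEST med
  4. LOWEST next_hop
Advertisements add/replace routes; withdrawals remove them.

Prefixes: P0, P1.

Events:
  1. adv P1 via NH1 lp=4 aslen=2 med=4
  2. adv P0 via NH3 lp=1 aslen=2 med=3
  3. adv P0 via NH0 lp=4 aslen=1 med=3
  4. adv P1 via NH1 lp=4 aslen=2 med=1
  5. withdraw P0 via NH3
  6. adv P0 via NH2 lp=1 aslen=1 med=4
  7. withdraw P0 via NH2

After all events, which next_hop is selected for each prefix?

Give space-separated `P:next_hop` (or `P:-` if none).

Op 1: best P0=- P1=NH1
Op 2: best P0=NH3 P1=NH1
Op 3: best P0=NH0 P1=NH1
Op 4: best P0=NH0 P1=NH1
Op 5: best P0=NH0 P1=NH1
Op 6: best P0=NH0 P1=NH1
Op 7: best P0=NH0 P1=NH1

Answer: P0:NH0 P1:NH1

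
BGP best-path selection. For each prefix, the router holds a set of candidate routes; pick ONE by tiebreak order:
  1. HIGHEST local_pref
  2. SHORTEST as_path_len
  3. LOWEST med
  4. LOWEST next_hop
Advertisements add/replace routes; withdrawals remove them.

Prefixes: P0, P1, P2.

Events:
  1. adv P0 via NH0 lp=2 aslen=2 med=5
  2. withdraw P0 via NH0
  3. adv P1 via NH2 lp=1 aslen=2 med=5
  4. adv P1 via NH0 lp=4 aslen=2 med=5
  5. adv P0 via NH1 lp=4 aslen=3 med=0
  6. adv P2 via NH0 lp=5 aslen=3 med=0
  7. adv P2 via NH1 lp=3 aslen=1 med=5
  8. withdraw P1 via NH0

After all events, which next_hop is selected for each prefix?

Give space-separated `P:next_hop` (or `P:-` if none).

Answer: P0:NH1 P1:NH2 P2:NH0

Derivation:
Op 1: best P0=NH0 P1=- P2=-
Op 2: best P0=- P1=- P2=-
Op 3: best P0=- P1=NH2 P2=-
Op 4: best P0=- P1=NH0 P2=-
Op 5: best P0=NH1 P1=NH0 P2=-
Op 6: best P0=NH1 P1=NH0 P2=NH0
Op 7: best P0=NH1 P1=NH0 P2=NH0
Op 8: best P0=NH1 P1=NH2 P2=NH0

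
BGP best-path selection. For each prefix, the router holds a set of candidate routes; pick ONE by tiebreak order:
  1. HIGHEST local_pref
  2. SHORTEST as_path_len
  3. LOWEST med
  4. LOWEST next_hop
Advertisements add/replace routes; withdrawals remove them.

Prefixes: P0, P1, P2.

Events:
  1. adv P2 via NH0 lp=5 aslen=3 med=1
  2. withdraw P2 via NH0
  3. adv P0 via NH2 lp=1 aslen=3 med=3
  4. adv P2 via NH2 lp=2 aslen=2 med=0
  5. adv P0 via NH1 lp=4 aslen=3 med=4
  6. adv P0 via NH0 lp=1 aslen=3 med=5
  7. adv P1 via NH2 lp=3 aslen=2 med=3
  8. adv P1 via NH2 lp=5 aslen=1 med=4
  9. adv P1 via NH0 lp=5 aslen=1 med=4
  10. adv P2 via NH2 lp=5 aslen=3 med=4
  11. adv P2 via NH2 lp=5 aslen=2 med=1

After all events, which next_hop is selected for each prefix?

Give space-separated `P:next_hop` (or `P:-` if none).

Op 1: best P0=- P1=- P2=NH0
Op 2: best P0=- P1=- P2=-
Op 3: best P0=NH2 P1=- P2=-
Op 4: best P0=NH2 P1=- P2=NH2
Op 5: best P0=NH1 P1=- P2=NH2
Op 6: best P0=NH1 P1=- P2=NH2
Op 7: best P0=NH1 P1=NH2 P2=NH2
Op 8: best P0=NH1 P1=NH2 P2=NH2
Op 9: best P0=NH1 P1=NH0 P2=NH2
Op 10: best P0=NH1 P1=NH0 P2=NH2
Op 11: best P0=NH1 P1=NH0 P2=NH2

Answer: P0:NH1 P1:NH0 P2:NH2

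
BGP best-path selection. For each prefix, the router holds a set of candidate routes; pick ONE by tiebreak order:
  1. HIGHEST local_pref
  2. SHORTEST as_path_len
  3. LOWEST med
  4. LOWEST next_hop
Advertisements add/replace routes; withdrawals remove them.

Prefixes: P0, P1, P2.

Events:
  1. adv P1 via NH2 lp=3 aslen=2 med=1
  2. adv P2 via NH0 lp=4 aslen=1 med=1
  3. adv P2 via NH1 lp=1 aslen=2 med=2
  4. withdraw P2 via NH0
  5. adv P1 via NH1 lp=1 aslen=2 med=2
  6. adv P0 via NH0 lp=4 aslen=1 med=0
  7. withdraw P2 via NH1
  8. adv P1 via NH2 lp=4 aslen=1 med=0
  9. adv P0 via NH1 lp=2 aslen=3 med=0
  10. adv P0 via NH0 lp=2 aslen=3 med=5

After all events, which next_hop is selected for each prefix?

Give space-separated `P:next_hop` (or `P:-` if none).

Op 1: best P0=- P1=NH2 P2=-
Op 2: best P0=- P1=NH2 P2=NH0
Op 3: best P0=- P1=NH2 P2=NH0
Op 4: best P0=- P1=NH2 P2=NH1
Op 5: best P0=- P1=NH2 P2=NH1
Op 6: best P0=NH0 P1=NH2 P2=NH1
Op 7: best P0=NH0 P1=NH2 P2=-
Op 8: best P0=NH0 P1=NH2 P2=-
Op 9: best P0=NH0 P1=NH2 P2=-
Op 10: best P0=NH1 P1=NH2 P2=-

Answer: P0:NH1 P1:NH2 P2:-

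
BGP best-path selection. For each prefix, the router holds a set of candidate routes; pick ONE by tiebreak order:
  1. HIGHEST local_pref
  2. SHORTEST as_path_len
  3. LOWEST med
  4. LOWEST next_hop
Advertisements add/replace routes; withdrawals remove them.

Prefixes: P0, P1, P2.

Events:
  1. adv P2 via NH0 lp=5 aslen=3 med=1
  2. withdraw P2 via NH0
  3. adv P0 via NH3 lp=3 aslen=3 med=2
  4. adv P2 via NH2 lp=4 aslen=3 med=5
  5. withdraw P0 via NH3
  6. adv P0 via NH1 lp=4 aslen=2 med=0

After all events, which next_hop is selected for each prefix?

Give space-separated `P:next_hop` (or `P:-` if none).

Op 1: best P0=- P1=- P2=NH0
Op 2: best P0=- P1=- P2=-
Op 3: best P0=NH3 P1=- P2=-
Op 4: best P0=NH3 P1=- P2=NH2
Op 5: best P0=- P1=- P2=NH2
Op 6: best P0=NH1 P1=- P2=NH2

Answer: P0:NH1 P1:- P2:NH2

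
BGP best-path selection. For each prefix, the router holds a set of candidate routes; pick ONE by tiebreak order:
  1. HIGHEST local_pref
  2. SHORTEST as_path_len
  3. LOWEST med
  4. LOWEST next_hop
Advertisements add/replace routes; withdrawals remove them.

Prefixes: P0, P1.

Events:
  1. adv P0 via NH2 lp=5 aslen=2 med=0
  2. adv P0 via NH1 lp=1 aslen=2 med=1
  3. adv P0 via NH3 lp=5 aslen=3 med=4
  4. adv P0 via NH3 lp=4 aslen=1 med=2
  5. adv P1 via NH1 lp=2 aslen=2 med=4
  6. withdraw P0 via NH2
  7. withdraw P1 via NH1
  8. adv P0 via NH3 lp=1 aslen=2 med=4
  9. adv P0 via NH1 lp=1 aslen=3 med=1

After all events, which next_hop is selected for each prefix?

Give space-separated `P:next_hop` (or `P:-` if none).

Op 1: best P0=NH2 P1=-
Op 2: best P0=NH2 P1=-
Op 3: best P0=NH2 P1=-
Op 4: best P0=NH2 P1=-
Op 5: best P0=NH2 P1=NH1
Op 6: best P0=NH3 P1=NH1
Op 7: best P0=NH3 P1=-
Op 8: best P0=NH1 P1=-
Op 9: best P0=NH3 P1=-

Answer: P0:NH3 P1:-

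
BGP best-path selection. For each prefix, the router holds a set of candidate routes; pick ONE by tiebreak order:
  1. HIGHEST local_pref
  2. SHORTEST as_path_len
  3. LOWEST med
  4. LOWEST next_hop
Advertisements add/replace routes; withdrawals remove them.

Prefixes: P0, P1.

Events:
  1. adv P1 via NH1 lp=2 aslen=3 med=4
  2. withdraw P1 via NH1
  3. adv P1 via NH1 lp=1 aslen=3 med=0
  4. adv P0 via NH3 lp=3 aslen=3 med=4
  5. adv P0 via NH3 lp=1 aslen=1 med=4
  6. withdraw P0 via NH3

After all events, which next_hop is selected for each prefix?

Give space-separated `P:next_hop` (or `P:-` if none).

Answer: P0:- P1:NH1

Derivation:
Op 1: best P0=- P1=NH1
Op 2: best P0=- P1=-
Op 3: best P0=- P1=NH1
Op 4: best P0=NH3 P1=NH1
Op 5: best P0=NH3 P1=NH1
Op 6: best P0=- P1=NH1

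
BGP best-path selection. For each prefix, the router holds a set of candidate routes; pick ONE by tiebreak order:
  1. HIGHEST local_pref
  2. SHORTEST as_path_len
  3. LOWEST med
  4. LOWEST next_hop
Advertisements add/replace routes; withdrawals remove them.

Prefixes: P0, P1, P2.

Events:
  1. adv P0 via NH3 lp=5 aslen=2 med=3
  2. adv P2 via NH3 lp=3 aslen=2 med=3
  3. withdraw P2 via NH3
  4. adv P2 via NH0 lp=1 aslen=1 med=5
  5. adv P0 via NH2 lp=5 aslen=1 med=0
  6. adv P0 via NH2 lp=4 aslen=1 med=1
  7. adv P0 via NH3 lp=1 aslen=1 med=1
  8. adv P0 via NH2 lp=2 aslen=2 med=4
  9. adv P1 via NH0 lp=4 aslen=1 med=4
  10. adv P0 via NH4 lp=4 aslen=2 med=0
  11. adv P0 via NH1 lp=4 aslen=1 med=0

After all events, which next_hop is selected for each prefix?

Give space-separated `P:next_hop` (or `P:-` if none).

Op 1: best P0=NH3 P1=- P2=-
Op 2: best P0=NH3 P1=- P2=NH3
Op 3: best P0=NH3 P1=- P2=-
Op 4: best P0=NH3 P1=- P2=NH0
Op 5: best P0=NH2 P1=- P2=NH0
Op 6: best P0=NH3 P1=- P2=NH0
Op 7: best P0=NH2 P1=- P2=NH0
Op 8: best P0=NH2 P1=- P2=NH0
Op 9: best P0=NH2 P1=NH0 P2=NH0
Op 10: best P0=NH4 P1=NH0 P2=NH0
Op 11: best P0=NH1 P1=NH0 P2=NH0

Answer: P0:NH1 P1:NH0 P2:NH0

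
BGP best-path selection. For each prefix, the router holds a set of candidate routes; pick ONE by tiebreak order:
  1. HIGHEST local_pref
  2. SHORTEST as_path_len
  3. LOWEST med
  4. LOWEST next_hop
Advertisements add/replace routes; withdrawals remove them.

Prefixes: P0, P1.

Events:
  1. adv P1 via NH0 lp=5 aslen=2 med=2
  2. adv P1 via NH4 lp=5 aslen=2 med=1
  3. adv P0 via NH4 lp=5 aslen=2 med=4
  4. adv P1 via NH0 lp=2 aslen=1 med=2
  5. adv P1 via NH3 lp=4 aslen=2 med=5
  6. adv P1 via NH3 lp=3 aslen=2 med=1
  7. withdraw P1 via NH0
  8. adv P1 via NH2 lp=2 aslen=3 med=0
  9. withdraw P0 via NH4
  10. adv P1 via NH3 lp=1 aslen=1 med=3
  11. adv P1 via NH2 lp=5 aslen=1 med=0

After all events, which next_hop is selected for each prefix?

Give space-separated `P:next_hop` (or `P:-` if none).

Op 1: best P0=- P1=NH0
Op 2: best P0=- P1=NH4
Op 3: best P0=NH4 P1=NH4
Op 4: best P0=NH4 P1=NH4
Op 5: best P0=NH4 P1=NH4
Op 6: best P0=NH4 P1=NH4
Op 7: best P0=NH4 P1=NH4
Op 8: best P0=NH4 P1=NH4
Op 9: best P0=- P1=NH4
Op 10: best P0=- P1=NH4
Op 11: best P0=- P1=NH2

Answer: P0:- P1:NH2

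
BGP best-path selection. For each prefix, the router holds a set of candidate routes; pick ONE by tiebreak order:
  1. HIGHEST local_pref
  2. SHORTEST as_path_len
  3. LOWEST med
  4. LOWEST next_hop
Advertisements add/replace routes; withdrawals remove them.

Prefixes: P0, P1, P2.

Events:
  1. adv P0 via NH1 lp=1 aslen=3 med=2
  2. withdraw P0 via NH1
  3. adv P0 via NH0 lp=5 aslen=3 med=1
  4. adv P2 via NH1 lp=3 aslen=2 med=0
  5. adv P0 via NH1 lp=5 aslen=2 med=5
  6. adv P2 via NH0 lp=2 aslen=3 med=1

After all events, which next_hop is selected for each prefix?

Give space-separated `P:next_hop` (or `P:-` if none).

Answer: P0:NH1 P1:- P2:NH1

Derivation:
Op 1: best P0=NH1 P1=- P2=-
Op 2: best P0=- P1=- P2=-
Op 3: best P0=NH0 P1=- P2=-
Op 4: best P0=NH0 P1=- P2=NH1
Op 5: best P0=NH1 P1=- P2=NH1
Op 6: best P0=NH1 P1=- P2=NH1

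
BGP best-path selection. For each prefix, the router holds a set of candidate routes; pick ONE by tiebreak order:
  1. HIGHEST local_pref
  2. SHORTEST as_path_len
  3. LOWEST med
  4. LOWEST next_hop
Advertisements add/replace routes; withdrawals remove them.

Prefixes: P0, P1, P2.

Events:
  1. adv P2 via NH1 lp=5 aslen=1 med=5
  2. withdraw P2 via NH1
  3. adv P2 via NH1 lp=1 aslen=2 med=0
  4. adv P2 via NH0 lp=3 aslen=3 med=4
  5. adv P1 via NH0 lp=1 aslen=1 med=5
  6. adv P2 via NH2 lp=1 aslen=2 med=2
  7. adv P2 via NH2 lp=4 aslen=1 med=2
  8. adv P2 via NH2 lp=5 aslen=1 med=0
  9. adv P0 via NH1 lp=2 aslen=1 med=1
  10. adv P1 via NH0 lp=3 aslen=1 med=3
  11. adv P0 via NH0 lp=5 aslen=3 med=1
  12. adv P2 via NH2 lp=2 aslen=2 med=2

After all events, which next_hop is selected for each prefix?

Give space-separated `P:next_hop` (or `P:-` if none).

Op 1: best P0=- P1=- P2=NH1
Op 2: best P0=- P1=- P2=-
Op 3: best P0=- P1=- P2=NH1
Op 4: best P0=- P1=- P2=NH0
Op 5: best P0=- P1=NH0 P2=NH0
Op 6: best P0=- P1=NH0 P2=NH0
Op 7: best P0=- P1=NH0 P2=NH2
Op 8: best P0=- P1=NH0 P2=NH2
Op 9: best P0=NH1 P1=NH0 P2=NH2
Op 10: best P0=NH1 P1=NH0 P2=NH2
Op 11: best P0=NH0 P1=NH0 P2=NH2
Op 12: best P0=NH0 P1=NH0 P2=NH0

Answer: P0:NH0 P1:NH0 P2:NH0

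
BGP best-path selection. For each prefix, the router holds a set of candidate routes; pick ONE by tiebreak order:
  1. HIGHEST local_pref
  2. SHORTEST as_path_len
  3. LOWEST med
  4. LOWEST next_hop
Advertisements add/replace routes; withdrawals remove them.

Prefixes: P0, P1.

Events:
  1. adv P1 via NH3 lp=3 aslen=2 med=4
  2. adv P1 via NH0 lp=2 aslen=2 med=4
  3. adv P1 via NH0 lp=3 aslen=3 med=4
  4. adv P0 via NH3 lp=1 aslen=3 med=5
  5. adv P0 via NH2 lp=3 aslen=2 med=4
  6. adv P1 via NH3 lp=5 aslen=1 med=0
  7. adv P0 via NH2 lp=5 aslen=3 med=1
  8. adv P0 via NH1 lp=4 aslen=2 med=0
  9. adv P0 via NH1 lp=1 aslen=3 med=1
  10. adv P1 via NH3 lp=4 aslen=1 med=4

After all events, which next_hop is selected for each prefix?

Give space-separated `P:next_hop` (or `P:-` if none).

Op 1: best P0=- P1=NH3
Op 2: best P0=- P1=NH3
Op 3: best P0=- P1=NH3
Op 4: best P0=NH3 P1=NH3
Op 5: best P0=NH2 P1=NH3
Op 6: best P0=NH2 P1=NH3
Op 7: best P0=NH2 P1=NH3
Op 8: best P0=NH2 P1=NH3
Op 9: best P0=NH2 P1=NH3
Op 10: best P0=NH2 P1=NH3

Answer: P0:NH2 P1:NH3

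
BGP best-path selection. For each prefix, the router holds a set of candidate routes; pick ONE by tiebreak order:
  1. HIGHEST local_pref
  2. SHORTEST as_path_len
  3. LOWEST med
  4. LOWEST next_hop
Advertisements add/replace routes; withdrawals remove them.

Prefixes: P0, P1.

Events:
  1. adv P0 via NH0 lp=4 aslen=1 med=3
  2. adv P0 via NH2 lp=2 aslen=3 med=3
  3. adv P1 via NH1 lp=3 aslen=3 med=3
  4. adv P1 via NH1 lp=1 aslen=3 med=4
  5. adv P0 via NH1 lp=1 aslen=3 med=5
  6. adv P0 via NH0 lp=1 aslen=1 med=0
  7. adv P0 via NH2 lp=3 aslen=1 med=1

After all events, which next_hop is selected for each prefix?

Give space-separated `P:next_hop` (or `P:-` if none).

Op 1: best P0=NH0 P1=-
Op 2: best P0=NH0 P1=-
Op 3: best P0=NH0 P1=NH1
Op 4: best P0=NH0 P1=NH1
Op 5: best P0=NH0 P1=NH1
Op 6: best P0=NH2 P1=NH1
Op 7: best P0=NH2 P1=NH1

Answer: P0:NH2 P1:NH1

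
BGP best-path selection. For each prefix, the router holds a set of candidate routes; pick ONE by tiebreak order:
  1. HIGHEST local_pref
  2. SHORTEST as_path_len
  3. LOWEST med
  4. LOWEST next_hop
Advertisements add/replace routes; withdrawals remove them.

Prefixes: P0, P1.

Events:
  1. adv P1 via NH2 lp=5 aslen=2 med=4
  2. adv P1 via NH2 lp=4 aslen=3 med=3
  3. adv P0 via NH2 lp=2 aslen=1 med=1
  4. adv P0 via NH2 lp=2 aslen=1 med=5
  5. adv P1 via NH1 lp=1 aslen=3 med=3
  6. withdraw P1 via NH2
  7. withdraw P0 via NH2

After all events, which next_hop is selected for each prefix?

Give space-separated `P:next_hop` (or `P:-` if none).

Op 1: best P0=- P1=NH2
Op 2: best P0=- P1=NH2
Op 3: best P0=NH2 P1=NH2
Op 4: best P0=NH2 P1=NH2
Op 5: best P0=NH2 P1=NH2
Op 6: best P0=NH2 P1=NH1
Op 7: best P0=- P1=NH1

Answer: P0:- P1:NH1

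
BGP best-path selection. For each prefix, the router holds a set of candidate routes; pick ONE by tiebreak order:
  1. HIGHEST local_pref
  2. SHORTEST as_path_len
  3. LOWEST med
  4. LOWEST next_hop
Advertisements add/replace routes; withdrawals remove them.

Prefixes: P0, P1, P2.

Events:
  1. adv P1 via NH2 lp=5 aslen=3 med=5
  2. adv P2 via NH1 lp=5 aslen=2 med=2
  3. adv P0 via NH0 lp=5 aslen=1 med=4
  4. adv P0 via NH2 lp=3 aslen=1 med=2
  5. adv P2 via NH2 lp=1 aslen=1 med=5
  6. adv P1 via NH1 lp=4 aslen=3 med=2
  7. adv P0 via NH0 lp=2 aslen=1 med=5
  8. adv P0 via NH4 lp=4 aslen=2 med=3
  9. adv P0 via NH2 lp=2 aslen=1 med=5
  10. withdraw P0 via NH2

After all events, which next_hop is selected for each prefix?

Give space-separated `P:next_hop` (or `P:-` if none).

Answer: P0:NH4 P1:NH2 P2:NH1

Derivation:
Op 1: best P0=- P1=NH2 P2=-
Op 2: best P0=- P1=NH2 P2=NH1
Op 3: best P0=NH0 P1=NH2 P2=NH1
Op 4: best P0=NH0 P1=NH2 P2=NH1
Op 5: best P0=NH0 P1=NH2 P2=NH1
Op 6: best P0=NH0 P1=NH2 P2=NH1
Op 7: best P0=NH2 P1=NH2 P2=NH1
Op 8: best P0=NH4 P1=NH2 P2=NH1
Op 9: best P0=NH4 P1=NH2 P2=NH1
Op 10: best P0=NH4 P1=NH2 P2=NH1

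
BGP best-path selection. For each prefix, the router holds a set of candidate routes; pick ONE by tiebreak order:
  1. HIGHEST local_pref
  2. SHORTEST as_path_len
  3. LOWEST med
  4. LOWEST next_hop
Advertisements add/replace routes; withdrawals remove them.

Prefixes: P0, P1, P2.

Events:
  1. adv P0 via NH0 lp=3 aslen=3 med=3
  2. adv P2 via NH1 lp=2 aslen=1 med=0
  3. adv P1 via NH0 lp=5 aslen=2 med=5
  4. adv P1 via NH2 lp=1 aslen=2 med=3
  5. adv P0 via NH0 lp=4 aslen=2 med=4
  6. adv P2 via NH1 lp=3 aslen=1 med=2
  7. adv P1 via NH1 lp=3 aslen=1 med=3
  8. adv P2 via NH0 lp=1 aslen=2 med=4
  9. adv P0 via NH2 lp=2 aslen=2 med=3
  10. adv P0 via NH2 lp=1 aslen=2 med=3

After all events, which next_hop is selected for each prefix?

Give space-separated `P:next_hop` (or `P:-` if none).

Answer: P0:NH0 P1:NH0 P2:NH1

Derivation:
Op 1: best P0=NH0 P1=- P2=-
Op 2: best P0=NH0 P1=- P2=NH1
Op 3: best P0=NH0 P1=NH0 P2=NH1
Op 4: best P0=NH0 P1=NH0 P2=NH1
Op 5: best P0=NH0 P1=NH0 P2=NH1
Op 6: best P0=NH0 P1=NH0 P2=NH1
Op 7: best P0=NH0 P1=NH0 P2=NH1
Op 8: best P0=NH0 P1=NH0 P2=NH1
Op 9: best P0=NH0 P1=NH0 P2=NH1
Op 10: best P0=NH0 P1=NH0 P2=NH1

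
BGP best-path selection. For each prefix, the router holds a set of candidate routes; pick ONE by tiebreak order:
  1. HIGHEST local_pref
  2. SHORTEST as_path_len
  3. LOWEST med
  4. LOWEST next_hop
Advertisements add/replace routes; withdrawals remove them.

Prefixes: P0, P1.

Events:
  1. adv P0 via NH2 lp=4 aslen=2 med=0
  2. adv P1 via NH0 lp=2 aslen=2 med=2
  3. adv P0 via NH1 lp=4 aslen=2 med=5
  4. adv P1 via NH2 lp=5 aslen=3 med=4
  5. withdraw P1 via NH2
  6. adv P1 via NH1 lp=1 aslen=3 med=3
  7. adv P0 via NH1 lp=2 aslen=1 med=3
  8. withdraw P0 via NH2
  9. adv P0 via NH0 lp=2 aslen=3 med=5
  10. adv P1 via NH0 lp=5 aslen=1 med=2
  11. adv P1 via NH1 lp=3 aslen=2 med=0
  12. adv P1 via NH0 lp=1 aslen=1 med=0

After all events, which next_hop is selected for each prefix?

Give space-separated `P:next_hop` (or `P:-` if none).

Answer: P0:NH1 P1:NH1

Derivation:
Op 1: best P0=NH2 P1=-
Op 2: best P0=NH2 P1=NH0
Op 3: best P0=NH2 P1=NH0
Op 4: best P0=NH2 P1=NH2
Op 5: best P0=NH2 P1=NH0
Op 6: best P0=NH2 P1=NH0
Op 7: best P0=NH2 P1=NH0
Op 8: best P0=NH1 P1=NH0
Op 9: best P0=NH1 P1=NH0
Op 10: best P0=NH1 P1=NH0
Op 11: best P0=NH1 P1=NH0
Op 12: best P0=NH1 P1=NH1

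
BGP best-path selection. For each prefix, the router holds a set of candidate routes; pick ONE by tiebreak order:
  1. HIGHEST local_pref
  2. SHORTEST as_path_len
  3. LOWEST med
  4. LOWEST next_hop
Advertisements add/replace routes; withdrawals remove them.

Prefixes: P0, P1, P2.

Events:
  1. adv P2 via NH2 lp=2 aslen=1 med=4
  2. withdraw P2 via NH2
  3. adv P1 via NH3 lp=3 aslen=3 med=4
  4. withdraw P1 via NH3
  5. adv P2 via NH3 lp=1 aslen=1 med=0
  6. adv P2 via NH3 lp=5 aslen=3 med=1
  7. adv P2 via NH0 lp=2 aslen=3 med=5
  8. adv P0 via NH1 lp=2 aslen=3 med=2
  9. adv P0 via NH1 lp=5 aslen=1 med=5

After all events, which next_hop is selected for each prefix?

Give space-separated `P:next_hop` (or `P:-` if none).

Answer: P0:NH1 P1:- P2:NH3

Derivation:
Op 1: best P0=- P1=- P2=NH2
Op 2: best P0=- P1=- P2=-
Op 3: best P0=- P1=NH3 P2=-
Op 4: best P0=- P1=- P2=-
Op 5: best P0=- P1=- P2=NH3
Op 6: best P0=- P1=- P2=NH3
Op 7: best P0=- P1=- P2=NH3
Op 8: best P0=NH1 P1=- P2=NH3
Op 9: best P0=NH1 P1=- P2=NH3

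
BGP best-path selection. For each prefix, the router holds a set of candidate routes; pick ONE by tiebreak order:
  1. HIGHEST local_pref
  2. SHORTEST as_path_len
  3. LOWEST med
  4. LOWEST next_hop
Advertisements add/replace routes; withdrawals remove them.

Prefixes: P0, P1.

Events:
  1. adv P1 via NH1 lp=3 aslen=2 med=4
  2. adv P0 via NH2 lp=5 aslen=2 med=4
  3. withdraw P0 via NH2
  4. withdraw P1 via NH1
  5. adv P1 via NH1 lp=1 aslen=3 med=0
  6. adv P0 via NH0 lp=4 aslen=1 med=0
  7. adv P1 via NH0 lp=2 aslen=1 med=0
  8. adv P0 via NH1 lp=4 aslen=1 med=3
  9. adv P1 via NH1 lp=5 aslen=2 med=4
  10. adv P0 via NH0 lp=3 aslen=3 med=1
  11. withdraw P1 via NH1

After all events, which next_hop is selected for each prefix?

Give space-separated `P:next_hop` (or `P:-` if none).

Op 1: best P0=- P1=NH1
Op 2: best P0=NH2 P1=NH1
Op 3: best P0=- P1=NH1
Op 4: best P0=- P1=-
Op 5: best P0=- P1=NH1
Op 6: best P0=NH0 P1=NH1
Op 7: best P0=NH0 P1=NH0
Op 8: best P0=NH0 P1=NH0
Op 9: best P0=NH0 P1=NH1
Op 10: best P0=NH1 P1=NH1
Op 11: best P0=NH1 P1=NH0

Answer: P0:NH1 P1:NH0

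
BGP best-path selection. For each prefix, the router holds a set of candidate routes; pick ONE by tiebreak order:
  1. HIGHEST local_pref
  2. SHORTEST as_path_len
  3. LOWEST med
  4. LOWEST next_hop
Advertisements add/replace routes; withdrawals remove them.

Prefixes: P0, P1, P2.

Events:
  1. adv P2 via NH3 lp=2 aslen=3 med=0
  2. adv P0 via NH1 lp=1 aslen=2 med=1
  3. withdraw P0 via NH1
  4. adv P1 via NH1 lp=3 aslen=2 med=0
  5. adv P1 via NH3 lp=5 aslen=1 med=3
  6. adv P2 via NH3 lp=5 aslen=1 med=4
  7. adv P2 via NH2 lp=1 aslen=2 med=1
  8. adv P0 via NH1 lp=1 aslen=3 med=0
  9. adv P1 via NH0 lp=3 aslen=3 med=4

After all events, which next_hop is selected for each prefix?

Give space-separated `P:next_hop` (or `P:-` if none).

Answer: P0:NH1 P1:NH3 P2:NH3

Derivation:
Op 1: best P0=- P1=- P2=NH3
Op 2: best P0=NH1 P1=- P2=NH3
Op 3: best P0=- P1=- P2=NH3
Op 4: best P0=- P1=NH1 P2=NH3
Op 5: best P0=- P1=NH3 P2=NH3
Op 6: best P0=- P1=NH3 P2=NH3
Op 7: best P0=- P1=NH3 P2=NH3
Op 8: best P0=NH1 P1=NH3 P2=NH3
Op 9: best P0=NH1 P1=NH3 P2=NH3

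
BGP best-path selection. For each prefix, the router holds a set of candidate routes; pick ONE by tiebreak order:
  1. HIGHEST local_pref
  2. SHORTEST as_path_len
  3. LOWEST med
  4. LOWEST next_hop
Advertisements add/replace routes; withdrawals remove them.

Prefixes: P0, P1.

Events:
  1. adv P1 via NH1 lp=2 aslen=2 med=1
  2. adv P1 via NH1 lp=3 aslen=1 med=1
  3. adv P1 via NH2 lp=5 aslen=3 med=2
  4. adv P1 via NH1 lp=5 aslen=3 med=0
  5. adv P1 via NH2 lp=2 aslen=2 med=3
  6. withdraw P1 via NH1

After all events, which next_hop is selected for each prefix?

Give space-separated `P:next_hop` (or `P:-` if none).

Op 1: best P0=- P1=NH1
Op 2: best P0=- P1=NH1
Op 3: best P0=- P1=NH2
Op 4: best P0=- P1=NH1
Op 5: best P0=- P1=NH1
Op 6: best P0=- P1=NH2

Answer: P0:- P1:NH2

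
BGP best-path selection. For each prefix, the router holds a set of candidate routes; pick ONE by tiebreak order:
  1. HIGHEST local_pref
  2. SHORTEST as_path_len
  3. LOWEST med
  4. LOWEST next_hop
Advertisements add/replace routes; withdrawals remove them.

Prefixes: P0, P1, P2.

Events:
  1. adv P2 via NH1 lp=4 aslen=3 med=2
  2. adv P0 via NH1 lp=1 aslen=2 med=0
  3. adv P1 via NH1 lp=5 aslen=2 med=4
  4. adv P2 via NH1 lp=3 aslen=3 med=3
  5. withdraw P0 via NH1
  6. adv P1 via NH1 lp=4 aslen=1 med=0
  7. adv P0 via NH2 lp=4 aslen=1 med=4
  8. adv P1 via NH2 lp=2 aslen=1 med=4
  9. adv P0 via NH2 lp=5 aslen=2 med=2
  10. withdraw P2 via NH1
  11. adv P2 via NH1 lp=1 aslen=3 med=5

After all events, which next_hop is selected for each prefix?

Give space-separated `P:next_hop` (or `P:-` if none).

Answer: P0:NH2 P1:NH1 P2:NH1

Derivation:
Op 1: best P0=- P1=- P2=NH1
Op 2: best P0=NH1 P1=- P2=NH1
Op 3: best P0=NH1 P1=NH1 P2=NH1
Op 4: best P0=NH1 P1=NH1 P2=NH1
Op 5: best P0=- P1=NH1 P2=NH1
Op 6: best P0=- P1=NH1 P2=NH1
Op 7: best P0=NH2 P1=NH1 P2=NH1
Op 8: best P0=NH2 P1=NH1 P2=NH1
Op 9: best P0=NH2 P1=NH1 P2=NH1
Op 10: best P0=NH2 P1=NH1 P2=-
Op 11: best P0=NH2 P1=NH1 P2=NH1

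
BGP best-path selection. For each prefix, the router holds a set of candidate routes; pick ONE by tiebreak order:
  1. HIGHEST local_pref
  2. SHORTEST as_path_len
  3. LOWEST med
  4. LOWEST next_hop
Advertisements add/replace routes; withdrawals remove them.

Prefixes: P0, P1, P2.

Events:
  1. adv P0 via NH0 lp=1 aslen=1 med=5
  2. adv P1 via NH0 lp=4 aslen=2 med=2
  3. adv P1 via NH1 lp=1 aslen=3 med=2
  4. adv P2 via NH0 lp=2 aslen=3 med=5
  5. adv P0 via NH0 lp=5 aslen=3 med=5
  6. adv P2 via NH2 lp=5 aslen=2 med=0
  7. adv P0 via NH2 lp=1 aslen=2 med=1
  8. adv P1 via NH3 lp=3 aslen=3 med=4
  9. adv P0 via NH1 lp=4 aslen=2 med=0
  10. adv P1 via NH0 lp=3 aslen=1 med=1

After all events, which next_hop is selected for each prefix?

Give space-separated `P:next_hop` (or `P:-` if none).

Answer: P0:NH0 P1:NH0 P2:NH2

Derivation:
Op 1: best P0=NH0 P1=- P2=-
Op 2: best P0=NH0 P1=NH0 P2=-
Op 3: best P0=NH0 P1=NH0 P2=-
Op 4: best P0=NH0 P1=NH0 P2=NH0
Op 5: best P0=NH0 P1=NH0 P2=NH0
Op 6: best P0=NH0 P1=NH0 P2=NH2
Op 7: best P0=NH0 P1=NH0 P2=NH2
Op 8: best P0=NH0 P1=NH0 P2=NH2
Op 9: best P0=NH0 P1=NH0 P2=NH2
Op 10: best P0=NH0 P1=NH0 P2=NH2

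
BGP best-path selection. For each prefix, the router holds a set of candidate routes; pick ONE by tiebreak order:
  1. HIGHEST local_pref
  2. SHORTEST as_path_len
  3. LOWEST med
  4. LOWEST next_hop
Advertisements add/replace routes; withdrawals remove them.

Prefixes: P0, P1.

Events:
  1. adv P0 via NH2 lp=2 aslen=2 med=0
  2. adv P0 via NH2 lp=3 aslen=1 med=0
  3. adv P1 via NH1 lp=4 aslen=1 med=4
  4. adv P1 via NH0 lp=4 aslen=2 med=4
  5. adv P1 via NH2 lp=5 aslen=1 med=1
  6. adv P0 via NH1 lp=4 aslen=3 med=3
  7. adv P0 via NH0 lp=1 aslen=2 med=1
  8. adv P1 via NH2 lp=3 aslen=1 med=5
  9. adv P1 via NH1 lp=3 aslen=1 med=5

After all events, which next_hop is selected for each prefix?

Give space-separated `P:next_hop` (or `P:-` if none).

Op 1: best P0=NH2 P1=-
Op 2: best P0=NH2 P1=-
Op 3: best P0=NH2 P1=NH1
Op 4: best P0=NH2 P1=NH1
Op 5: best P0=NH2 P1=NH2
Op 6: best P0=NH1 P1=NH2
Op 7: best P0=NH1 P1=NH2
Op 8: best P0=NH1 P1=NH1
Op 9: best P0=NH1 P1=NH0

Answer: P0:NH1 P1:NH0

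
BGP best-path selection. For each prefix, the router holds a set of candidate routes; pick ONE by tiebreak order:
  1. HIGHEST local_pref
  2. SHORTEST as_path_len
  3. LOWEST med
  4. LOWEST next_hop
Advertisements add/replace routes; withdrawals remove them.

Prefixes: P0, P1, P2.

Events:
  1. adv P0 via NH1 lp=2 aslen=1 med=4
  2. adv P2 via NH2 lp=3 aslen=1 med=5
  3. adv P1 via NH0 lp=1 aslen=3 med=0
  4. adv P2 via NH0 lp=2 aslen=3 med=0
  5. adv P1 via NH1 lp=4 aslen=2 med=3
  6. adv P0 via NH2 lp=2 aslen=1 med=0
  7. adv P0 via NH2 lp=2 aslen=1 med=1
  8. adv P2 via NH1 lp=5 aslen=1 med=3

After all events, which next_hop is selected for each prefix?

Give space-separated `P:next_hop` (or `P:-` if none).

Answer: P0:NH2 P1:NH1 P2:NH1

Derivation:
Op 1: best P0=NH1 P1=- P2=-
Op 2: best P0=NH1 P1=- P2=NH2
Op 3: best P0=NH1 P1=NH0 P2=NH2
Op 4: best P0=NH1 P1=NH0 P2=NH2
Op 5: best P0=NH1 P1=NH1 P2=NH2
Op 6: best P0=NH2 P1=NH1 P2=NH2
Op 7: best P0=NH2 P1=NH1 P2=NH2
Op 8: best P0=NH2 P1=NH1 P2=NH1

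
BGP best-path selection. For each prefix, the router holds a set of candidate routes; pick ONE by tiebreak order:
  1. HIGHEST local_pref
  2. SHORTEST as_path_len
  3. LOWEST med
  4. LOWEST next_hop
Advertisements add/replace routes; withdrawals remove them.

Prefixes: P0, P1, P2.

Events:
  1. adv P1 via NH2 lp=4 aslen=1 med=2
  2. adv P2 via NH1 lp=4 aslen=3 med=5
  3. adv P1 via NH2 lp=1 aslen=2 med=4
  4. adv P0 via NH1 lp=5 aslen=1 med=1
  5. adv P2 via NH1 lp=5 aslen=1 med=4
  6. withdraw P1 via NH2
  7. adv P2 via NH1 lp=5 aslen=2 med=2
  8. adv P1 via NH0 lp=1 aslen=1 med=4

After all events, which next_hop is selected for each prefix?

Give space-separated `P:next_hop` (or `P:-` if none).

Op 1: best P0=- P1=NH2 P2=-
Op 2: best P0=- P1=NH2 P2=NH1
Op 3: best P0=- P1=NH2 P2=NH1
Op 4: best P0=NH1 P1=NH2 P2=NH1
Op 5: best P0=NH1 P1=NH2 P2=NH1
Op 6: best P0=NH1 P1=- P2=NH1
Op 7: best P0=NH1 P1=- P2=NH1
Op 8: best P0=NH1 P1=NH0 P2=NH1

Answer: P0:NH1 P1:NH0 P2:NH1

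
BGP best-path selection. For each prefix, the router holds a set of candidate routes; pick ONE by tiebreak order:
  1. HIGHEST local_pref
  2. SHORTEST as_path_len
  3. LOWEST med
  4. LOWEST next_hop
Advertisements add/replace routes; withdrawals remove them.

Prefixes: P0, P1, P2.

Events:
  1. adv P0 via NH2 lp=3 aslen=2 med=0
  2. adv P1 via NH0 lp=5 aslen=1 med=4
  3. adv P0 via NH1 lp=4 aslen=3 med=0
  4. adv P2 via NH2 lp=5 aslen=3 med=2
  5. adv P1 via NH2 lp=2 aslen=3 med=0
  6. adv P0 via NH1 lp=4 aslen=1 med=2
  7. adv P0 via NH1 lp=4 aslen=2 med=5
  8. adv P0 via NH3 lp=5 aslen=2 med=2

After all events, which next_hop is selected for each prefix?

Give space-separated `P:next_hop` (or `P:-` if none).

Answer: P0:NH3 P1:NH0 P2:NH2

Derivation:
Op 1: best P0=NH2 P1=- P2=-
Op 2: best P0=NH2 P1=NH0 P2=-
Op 3: best P0=NH1 P1=NH0 P2=-
Op 4: best P0=NH1 P1=NH0 P2=NH2
Op 5: best P0=NH1 P1=NH0 P2=NH2
Op 6: best P0=NH1 P1=NH0 P2=NH2
Op 7: best P0=NH1 P1=NH0 P2=NH2
Op 8: best P0=NH3 P1=NH0 P2=NH2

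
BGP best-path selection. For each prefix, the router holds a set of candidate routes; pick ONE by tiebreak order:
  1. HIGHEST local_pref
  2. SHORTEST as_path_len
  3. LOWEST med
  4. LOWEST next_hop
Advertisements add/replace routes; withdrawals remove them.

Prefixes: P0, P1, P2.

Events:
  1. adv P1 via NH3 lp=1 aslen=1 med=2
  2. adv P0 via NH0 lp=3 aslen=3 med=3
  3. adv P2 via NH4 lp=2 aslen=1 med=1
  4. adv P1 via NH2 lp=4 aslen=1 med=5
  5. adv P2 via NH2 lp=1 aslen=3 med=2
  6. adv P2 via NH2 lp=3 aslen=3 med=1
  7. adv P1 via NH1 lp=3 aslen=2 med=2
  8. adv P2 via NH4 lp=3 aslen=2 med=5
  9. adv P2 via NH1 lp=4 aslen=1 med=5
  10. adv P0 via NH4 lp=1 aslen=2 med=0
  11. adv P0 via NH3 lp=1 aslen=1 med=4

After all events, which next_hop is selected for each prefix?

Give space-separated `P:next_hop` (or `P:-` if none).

Answer: P0:NH0 P1:NH2 P2:NH1

Derivation:
Op 1: best P0=- P1=NH3 P2=-
Op 2: best P0=NH0 P1=NH3 P2=-
Op 3: best P0=NH0 P1=NH3 P2=NH4
Op 4: best P0=NH0 P1=NH2 P2=NH4
Op 5: best P0=NH0 P1=NH2 P2=NH4
Op 6: best P0=NH0 P1=NH2 P2=NH2
Op 7: best P0=NH0 P1=NH2 P2=NH2
Op 8: best P0=NH0 P1=NH2 P2=NH4
Op 9: best P0=NH0 P1=NH2 P2=NH1
Op 10: best P0=NH0 P1=NH2 P2=NH1
Op 11: best P0=NH0 P1=NH2 P2=NH1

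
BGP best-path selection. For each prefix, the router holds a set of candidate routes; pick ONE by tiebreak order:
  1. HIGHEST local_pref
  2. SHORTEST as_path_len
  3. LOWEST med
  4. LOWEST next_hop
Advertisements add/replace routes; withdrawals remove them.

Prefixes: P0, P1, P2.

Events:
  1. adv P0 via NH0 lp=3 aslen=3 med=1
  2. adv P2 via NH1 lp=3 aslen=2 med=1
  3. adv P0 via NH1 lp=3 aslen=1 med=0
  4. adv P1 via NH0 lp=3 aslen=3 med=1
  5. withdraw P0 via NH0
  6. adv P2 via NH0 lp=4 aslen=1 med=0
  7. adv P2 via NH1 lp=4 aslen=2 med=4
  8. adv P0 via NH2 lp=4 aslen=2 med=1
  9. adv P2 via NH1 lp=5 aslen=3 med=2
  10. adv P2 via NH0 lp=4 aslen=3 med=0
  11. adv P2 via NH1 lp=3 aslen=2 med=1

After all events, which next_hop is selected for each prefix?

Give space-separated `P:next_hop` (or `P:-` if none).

Op 1: best P0=NH0 P1=- P2=-
Op 2: best P0=NH0 P1=- P2=NH1
Op 3: best P0=NH1 P1=- P2=NH1
Op 4: best P0=NH1 P1=NH0 P2=NH1
Op 5: best P0=NH1 P1=NH0 P2=NH1
Op 6: best P0=NH1 P1=NH0 P2=NH0
Op 7: best P0=NH1 P1=NH0 P2=NH0
Op 8: best P0=NH2 P1=NH0 P2=NH0
Op 9: best P0=NH2 P1=NH0 P2=NH1
Op 10: best P0=NH2 P1=NH0 P2=NH1
Op 11: best P0=NH2 P1=NH0 P2=NH0

Answer: P0:NH2 P1:NH0 P2:NH0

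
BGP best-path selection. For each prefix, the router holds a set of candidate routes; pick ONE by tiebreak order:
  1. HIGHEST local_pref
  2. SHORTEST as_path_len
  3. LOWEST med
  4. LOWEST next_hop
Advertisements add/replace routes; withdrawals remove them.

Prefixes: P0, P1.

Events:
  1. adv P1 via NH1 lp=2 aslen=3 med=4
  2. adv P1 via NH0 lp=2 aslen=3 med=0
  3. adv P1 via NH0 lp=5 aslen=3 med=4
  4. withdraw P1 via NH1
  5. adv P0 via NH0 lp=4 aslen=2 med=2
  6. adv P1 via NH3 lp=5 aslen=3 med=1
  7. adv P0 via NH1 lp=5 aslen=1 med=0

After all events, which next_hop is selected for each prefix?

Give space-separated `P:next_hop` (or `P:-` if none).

Answer: P0:NH1 P1:NH3

Derivation:
Op 1: best P0=- P1=NH1
Op 2: best P0=- P1=NH0
Op 3: best P0=- P1=NH0
Op 4: best P0=- P1=NH0
Op 5: best P0=NH0 P1=NH0
Op 6: best P0=NH0 P1=NH3
Op 7: best P0=NH1 P1=NH3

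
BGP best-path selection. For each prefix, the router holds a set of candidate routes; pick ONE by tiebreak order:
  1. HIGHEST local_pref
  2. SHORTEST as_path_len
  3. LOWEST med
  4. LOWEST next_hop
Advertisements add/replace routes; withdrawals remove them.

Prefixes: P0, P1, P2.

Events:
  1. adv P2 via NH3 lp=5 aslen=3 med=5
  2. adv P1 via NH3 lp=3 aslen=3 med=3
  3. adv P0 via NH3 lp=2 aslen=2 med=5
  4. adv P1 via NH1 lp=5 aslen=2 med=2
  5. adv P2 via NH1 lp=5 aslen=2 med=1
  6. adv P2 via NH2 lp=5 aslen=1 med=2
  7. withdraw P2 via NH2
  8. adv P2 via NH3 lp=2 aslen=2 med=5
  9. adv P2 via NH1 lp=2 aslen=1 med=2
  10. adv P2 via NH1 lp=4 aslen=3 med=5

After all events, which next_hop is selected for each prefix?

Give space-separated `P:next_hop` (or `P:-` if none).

Answer: P0:NH3 P1:NH1 P2:NH1

Derivation:
Op 1: best P0=- P1=- P2=NH3
Op 2: best P0=- P1=NH3 P2=NH3
Op 3: best P0=NH3 P1=NH3 P2=NH3
Op 4: best P0=NH3 P1=NH1 P2=NH3
Op 5: best P0=NH3 P1=NH1 P2=NH1
Op 6: best P0=NH3 P1=NH1 P2=NH2
Op 7: best P0=NH3 P1=NH1 P2=NH1
Op 8: best P0=NH3 P1=NH1 P2=NH1
Op 9: best P0=NH3 P1=NH1 P2=NH1
Op 10: best P0=NH3 P1=NH1 P2=NH1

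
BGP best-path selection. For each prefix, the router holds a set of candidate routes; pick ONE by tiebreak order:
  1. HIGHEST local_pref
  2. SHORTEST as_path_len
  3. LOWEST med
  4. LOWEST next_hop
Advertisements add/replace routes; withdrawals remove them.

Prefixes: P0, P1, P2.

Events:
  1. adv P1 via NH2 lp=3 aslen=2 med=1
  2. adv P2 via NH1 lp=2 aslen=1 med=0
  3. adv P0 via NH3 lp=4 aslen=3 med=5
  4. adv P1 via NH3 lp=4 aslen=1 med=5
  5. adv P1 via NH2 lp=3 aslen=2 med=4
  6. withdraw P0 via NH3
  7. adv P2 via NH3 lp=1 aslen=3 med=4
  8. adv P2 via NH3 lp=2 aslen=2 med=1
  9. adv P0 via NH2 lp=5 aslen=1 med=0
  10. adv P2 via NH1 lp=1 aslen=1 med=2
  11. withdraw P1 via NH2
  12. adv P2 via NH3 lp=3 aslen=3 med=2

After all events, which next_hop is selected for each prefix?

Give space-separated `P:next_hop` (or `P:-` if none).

Answer: P0:NH2 P1:NH3 P2:NH3

Derivation:
Op 1: best P0=- P1=NH2 P2=-
Op 2: best P0=- P1=NH2 P2=NH1
Op 3: best P0=NH3 P1=NH2 P2=NH1
Op 4: best P0=NH3 P1=NH3 P2=NH1
Op 5: best P0=NH3 P1=NH3 P2=NH1
Op 6: best P0=- P1=NH3 P2=NH1
Op 7: best P0=- P1=NH3 P2=NH1
Op 8: best P0=- P1=NH3 P2=NH1
Op 9: best P0=NH2 P1=NH3 P2=NH1
Op 10: best P0=NH2 P1=NH3 P2=NH3
Op 11: best P0=NH2 P1=NH3 P2=NH3
Op 12: best P0=NH2 P1=NH3 P2=NH3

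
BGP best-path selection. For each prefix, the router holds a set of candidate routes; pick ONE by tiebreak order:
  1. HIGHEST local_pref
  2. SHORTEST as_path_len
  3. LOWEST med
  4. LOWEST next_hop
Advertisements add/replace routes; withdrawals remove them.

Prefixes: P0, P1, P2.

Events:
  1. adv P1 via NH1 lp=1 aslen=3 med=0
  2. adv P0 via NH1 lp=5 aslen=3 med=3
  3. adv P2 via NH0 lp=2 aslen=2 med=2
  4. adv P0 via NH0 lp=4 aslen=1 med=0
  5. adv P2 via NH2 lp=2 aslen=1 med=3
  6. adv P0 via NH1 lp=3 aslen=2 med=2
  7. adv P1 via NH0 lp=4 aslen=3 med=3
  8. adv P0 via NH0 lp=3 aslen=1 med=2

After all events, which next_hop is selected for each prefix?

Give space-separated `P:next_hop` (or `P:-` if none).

Answer: P0:NH0 P1:NH0 P2:NH2

Derivation:
Op 1: best P0=- P1=NH1 P2=-
Op 2: best P0=NH1 P1=NH1 P2=-
Op 3: best P0=NH1 P1=NH1 P2=NH0
Op 4: best P0=NH1 P1=NH1 P2=NH0
Op 5: best P0=NH1 P1=NH1 P2=NH2
Op 6: best P0=NH0 P1=NH1 P2=NH2
Op 7: best P0=NH0 P1=NH0 P2=NH2
Op 8: best P0=NH0 P1=NH0 P2=NH2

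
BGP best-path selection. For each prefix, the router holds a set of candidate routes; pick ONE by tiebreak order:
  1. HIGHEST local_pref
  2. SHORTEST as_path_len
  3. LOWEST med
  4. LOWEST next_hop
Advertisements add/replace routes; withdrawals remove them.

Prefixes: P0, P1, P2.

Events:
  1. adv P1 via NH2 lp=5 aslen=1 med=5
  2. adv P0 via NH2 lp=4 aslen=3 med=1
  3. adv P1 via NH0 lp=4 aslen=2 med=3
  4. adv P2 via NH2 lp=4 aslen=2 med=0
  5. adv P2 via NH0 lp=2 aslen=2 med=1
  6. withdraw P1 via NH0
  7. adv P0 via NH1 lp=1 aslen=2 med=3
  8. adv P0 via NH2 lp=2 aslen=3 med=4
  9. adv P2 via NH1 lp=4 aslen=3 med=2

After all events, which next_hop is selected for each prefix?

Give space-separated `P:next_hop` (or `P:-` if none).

Op 1: best P0=- P1=NH2 P2=-
Op 2: best P0=NH2 P1=NH2 P2=-
Op 3: best P0=NH2 P1=NH2 P2=-
Op 4: best P0=NH2 P1=NH2 P2=NH2
Op 5: best P0=NH2 P1=NH2 P2=NH2
Op 6: best P0=NH2 P1=NH2 P2=NH2
Op 7: best P0=NH2 P1=NH2 P2=NH2
Op 8: best P0=NH2 P1=NH2 P2=NH2
Op 9: best P0=NH2 P1=NH2 P2=NH2

Answer: P0:NH2 P1:NH2 P2:NH2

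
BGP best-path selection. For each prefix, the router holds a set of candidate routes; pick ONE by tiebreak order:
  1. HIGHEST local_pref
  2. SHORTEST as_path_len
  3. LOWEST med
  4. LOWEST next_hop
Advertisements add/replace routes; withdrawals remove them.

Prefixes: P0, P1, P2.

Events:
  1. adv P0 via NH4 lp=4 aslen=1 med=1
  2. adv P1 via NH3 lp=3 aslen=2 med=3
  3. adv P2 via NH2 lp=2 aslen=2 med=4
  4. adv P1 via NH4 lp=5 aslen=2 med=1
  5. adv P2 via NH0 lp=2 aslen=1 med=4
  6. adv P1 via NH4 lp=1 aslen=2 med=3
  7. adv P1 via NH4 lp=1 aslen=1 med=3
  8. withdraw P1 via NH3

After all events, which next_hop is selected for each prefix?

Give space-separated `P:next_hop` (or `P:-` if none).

Answer: P0:NH4 P1:NH4 P2:NH0

Derivation:
Op 1: best P0=NH4 P1=- P2=-
Op 2: best P0=NH4 P1=NH3 P2=-
Op 3: best P0=NH4 P1=NH3 P2=NH2
Op 4: best P0=NH4 P1=NH4 P2=NH2
Op 5: best P0=NH4 P1=NH4 P2=NH0
Op 6: best P0=NH4 P1=NH3 P2=NH0
Op 7: best P0=NH4 P1=NH3 P2=NH0
Op 8: best P0=NH4 P1=NH4 P2=NH0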